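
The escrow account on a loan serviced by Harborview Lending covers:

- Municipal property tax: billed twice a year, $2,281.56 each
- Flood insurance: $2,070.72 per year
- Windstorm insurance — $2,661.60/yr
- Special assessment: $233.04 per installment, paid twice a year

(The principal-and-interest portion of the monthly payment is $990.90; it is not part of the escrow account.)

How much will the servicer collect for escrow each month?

Municipal property tax — $2,281.56 × 2 = $4,563.12 per year
Flood insurance — $2,070.72 per year
Windstorm insurance — $2,661.60 per year
Special assessment — $233.04 × 2 = $466.08 per year
Total per year = $9,761.52
Monthly = $9,761.52 ÷ 12 = $813.46

$813.46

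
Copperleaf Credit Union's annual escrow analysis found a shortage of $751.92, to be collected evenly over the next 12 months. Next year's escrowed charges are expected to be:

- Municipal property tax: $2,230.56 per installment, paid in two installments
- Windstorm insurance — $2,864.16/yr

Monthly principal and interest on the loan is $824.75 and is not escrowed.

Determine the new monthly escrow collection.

$673.10

Municipal property tax = $2,230.56 × 2 = $4,461.12/yr
Windstorm insurance = $2,864.16/yr
Annual escrow total = $4,461.12 + $2,864.16 = $7,325.28
Monthly = $7,325.28 ÷ 12 = $610.44
Shortage spread = $751.92 / 12 = $62.66/mo
New monthly escrow = $610.44 + $62.66 = $673.10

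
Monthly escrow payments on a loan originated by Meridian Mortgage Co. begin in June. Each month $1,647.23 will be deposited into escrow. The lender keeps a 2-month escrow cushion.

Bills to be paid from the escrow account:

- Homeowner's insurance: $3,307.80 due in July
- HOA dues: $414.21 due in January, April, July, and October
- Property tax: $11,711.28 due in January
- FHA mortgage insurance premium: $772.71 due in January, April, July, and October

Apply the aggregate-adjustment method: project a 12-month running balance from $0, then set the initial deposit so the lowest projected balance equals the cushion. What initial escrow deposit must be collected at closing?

Cushion = 2 × $1,647.23 = $3,294.46
Trial balance (start $0, +$1,647.23 each month, − disbursements):
  Jun: +$1,647.23 → $1,647.23
  Jul: +$1,647.23 − $4,494.72 → -$1,200.26
  Aug: +$1,647.23 → $446.97
  Sep: +$1,647.23 → $2,094.20
  Oct: +$1,647.23 − $1,186.92 → $2,554.51
  Nov: +$1,647.23 → $4,201.74
  Dec: +$1,647.23 → $5,848.97
  Jan: +$1,647.23 − $12,898.20 → -$5,402.00
  Feb: +$1,647.23 → -$3,754.77
  Mar: +$1,647.23 → -$2,107.54
  Apr: +$1,647.23 − $1,186.92 → -$1,647.23
  May: +$1,647.23 → $0.00
Lowest trial balance = -$5,402.00 (Jan)
Initial deposit = cushion − low point = $3,294.46 − (-$5,402.00) = $8,696.46

$8,696.46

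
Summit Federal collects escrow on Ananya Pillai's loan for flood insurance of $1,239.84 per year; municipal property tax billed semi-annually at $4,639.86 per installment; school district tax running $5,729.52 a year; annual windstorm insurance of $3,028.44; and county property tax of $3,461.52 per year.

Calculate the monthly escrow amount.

Flood insurance — $1,239.84
Municipal property tax — $4,639.86 × 2 = $9,279.72
School district tax — $5,729.52
Windstorm insurance — $3,028.44
County property tax — $3,461.52
Yearly total = $22,739.04
Monthly = $22,739.04 ÷ 12 = $1,894.92

$1,894.92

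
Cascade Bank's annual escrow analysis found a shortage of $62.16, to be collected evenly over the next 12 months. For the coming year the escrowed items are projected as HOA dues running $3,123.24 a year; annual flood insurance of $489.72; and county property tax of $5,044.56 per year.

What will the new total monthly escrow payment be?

HOA dues = $3,123.24
Flood insurance = $489.72
County property tax = $5,044.56
Annual escrow total = $3,123.24 + $489.72 + $5,044.56 = $8,657.52
Base monthly escrow = $8,657.52 ÷ 12 = $721.46
Monthly shortage recovery: $62.16 / 12 = $5.18
New monthly escrow = $721.46 + $5.18 = $726.64

$726.64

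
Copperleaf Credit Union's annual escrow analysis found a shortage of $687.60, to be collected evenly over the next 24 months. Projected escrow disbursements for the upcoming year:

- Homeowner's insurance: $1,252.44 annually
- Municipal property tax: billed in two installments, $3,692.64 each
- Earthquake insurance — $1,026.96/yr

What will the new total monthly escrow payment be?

Homeowner's insurance = $1,252.44 annually
Municipal property tax = $3,692.64 × 2 = $7,385.28 annually
Earthquake insurance = $1,026.96 annually
Combined annual = $9,664.68
Base monthly escrow = $9,664.68 ÷ 12 = $805.39
Shortage spread = $687.60 ÷ 24 = $28.65/mo
New monthly escrow = $805.39 + $28.65 = $834.04

$834.04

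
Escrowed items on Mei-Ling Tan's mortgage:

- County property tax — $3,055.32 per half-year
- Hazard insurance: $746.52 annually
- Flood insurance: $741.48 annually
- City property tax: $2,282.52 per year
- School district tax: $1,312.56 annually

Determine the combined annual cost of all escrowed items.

County property tax — $3,055.32 × 2 = $6,110.64/yr
Hazard insurance — $746.52/yr
Flood insurance — $741.48/yr
City property tax — $2,282.52/yr
School district tax — $1,312.56/yr
Total per year = $11,193.72

$11,193.72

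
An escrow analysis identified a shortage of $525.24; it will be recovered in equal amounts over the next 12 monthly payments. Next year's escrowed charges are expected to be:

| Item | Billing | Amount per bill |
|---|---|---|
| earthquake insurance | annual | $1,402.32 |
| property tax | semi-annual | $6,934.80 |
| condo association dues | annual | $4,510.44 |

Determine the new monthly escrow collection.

Earthquake insurance: $1,402.32 per year
Property tax: $6,934.80 × 2 = $13,869.60 per year
Condo association dues: $4,510.44 per year
Annual escrow total = $1,402.32 + $13,869.60 + $4,510.44 = $19,782.36
Monthly escrow = $19,782.36 / 12 = $1,648.53
Monthly shortage recovery: $525.24 / 12 = $43.77
Adjusted monthly = $1,648.53 + $43.77 = $1,692.30

$1,692.30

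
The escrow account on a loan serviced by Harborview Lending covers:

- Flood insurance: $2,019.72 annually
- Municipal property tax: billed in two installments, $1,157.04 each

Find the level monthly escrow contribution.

Flood insurance — $2,019.72/yr
Municipal property tax — $1,157.04 × 2 = $2,314.08/yr
Total annual escrow = $4,333.80
Monthly = $4,333.80 ÷ 12 = $361.15

$361.15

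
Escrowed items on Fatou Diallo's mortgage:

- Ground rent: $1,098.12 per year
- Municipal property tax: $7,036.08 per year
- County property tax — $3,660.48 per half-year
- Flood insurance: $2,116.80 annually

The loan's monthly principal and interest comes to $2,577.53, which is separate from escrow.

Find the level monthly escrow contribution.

$1,464.33

Ground rent: $1,098.12 per year
Municipal property tax: $7,036.08 per year
County property tax: $3,660.48 × 2 = $7,320.96 per year
Flood insurance: $2,116.80 per year
Total per year = $1,098.12 + $7,036.08 + $7,320.96 + $2,116.80 = $17,571.96
Base monthly escrow = $17,571.96 / 12 = $1,464.33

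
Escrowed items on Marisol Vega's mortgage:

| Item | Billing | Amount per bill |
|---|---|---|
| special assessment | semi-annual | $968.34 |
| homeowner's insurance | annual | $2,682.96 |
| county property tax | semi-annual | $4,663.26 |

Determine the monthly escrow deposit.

$1,162.18

Special assessment: $968.34 × 2 = $1,936.68
Homeowner's insurance: $2,682.96
County property tax: $4,663.26 × 2 = $9,326.52
Annual escrow total = $1,936.68 + $2,682.96 + $9,326.52 = $13,946.16
Monthly = $13,946.16 ÷ 12 = $1,162.18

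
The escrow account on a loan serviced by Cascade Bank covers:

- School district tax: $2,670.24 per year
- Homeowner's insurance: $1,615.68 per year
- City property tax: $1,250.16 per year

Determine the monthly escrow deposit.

$461.34

School district tax: $2,670.24
Homeowner's insurance: $1,615.68
City property tax: $1,250.16
Yearly total = $2,670.24 + $1,615.68 + $1,250.16 = $5,536.08
Base monthly escrow = $5,536.08 / 12 = $461.34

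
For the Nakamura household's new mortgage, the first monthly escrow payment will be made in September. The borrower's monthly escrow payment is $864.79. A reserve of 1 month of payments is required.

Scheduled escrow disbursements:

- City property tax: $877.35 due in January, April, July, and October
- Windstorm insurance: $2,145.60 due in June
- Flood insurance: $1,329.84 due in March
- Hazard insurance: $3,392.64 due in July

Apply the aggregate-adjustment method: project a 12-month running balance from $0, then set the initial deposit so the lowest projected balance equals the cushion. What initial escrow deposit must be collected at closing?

$1,729.58

Cushion = 1 × $864.79 = $864.79
Trial balance (start $0, +$864.79 each month, − disbursements):
  Sep: +$864.79 → $864.79
  Oct: +$864.79 − $877.35 → $852.23
  Nov: +$864.79 → $1,717.02
  Dec: +$864.79 → $2,581.81
  Jan: +$864.79 − $877.35 → $2,569.25
  Feb: +$864.79 → $3,434.04
  Mar: +$864.79 − $1,329.84 → $2,968.99
  Apr: +$864.79 − $877.35 → $2,956.43
  May: +$864.79 → $3,821.22
  Jun: +$864.79 − $2,145.60 → $2,540.41
  Jul: +$864.79 − $4,269.99 → -$864.79
  Aug: +$864.79 → $0.00
Lowest trial balance = -$864.79 (Jul)
Initial deposit = cushion − low point = $864.79 − (-$864.79) = $1,729.58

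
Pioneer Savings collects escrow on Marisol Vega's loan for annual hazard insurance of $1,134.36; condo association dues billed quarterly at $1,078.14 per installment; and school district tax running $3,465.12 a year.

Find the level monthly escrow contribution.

Hazard insurance: $1,134.36/yr
Condo association dues: $1,078.14 × 4 = $4,312.56/yr
School district tax: $3,465.12/yr
Annual escrow total = $8,912.04
Monthly = $8,912.04 / 12 = $742.67

$742.67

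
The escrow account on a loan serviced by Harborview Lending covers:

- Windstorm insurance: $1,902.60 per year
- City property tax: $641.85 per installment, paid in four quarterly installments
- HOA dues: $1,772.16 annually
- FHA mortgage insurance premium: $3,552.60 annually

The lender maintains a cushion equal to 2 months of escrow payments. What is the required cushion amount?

Windstorm insurance — $1,902.60 annually
City property tax — $641.85 × 4 = $2,567.40 annually
HOA dues — $1,772.16 annually
FHA mortgage insurance premium — $3,552.60 annually
Total annual escrow = $1,902.60 + $2,567.40 + $1,772.16 + $3,552.60 = $9,794.76
Base monthly escrow = $9,794.76 ÷ 12 = $816.23
Required cushion = 2 × $816.23 = $1,632.46

$1,632.46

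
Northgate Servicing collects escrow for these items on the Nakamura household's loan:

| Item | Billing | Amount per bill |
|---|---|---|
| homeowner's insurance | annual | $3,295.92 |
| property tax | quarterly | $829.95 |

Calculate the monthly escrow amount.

Homeowner's insurance: $3,295.92 annually
Property tax: $829.95 × 4 = $3,319.80 annually
Total per year = $3,295.92 + $3,319.80 = $6,615.72
Monthly = $6,615.72 ÷ 12 = $551.31

$551.31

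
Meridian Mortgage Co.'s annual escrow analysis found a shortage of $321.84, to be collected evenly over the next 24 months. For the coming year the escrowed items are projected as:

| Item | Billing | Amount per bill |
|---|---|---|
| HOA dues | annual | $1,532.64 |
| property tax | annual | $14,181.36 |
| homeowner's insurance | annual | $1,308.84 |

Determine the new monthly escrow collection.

HOA dues — $1,532.64 per year
Property tax — $14,181.36 per year
Homeowner's insurance — $1,308.84 per year
Combined annual = $1,532.64 + $14,181.36 + $1,308.84 = $17,022.84
Per month = $17,022.84 / 12 = $1,418.57
Shortage spread = $321.84 / 24 = $13.41/mo
Adjusted monthly = $1,418.57 + $13.41 = $1,431.98

$1,431.98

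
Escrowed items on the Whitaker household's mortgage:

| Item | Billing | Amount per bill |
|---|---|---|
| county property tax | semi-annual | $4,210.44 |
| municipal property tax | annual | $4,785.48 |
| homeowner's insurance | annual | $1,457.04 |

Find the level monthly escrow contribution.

$1,221.95

County property tax = $4,210.44 × 2 = $8,420.88 annually
Municipal property tax = $4,785.48 annually
Homeowner's insurance = $1,457.04 annually
Yearly total = $14,663.40
Base monthly escrow = $14,663.40 / 12 = $1,221.95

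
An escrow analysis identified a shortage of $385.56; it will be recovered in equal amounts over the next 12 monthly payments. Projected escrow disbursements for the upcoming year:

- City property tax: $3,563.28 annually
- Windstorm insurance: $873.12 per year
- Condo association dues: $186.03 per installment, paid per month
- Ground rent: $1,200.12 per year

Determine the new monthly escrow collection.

City property tax = $3,563.28
Windstorm insurance = $873.12
Condo association dues = $186.03 × 12 = $2,232.36
Ground rent = $1,200.12
Annual escrow total = $3,563.28 + $873.12 + $2,232.36 + $1,200.12 = $7,868.88
Base monthly escrow = $7,868.88 / 12 = $655.74
Monthly shortage recovery: $385.56 / 12 = $32.13
New monthly escrow = $655.74 + $32.13 = $687.87

$687.87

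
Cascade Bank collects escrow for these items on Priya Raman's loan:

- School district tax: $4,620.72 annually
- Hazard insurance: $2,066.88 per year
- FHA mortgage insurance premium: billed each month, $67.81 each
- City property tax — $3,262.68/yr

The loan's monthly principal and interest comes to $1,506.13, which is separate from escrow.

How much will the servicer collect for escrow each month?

$897.00

School district tax: $4,620.72 per year
Hazard insurance: $2,066.88 per year
FHA mortgage insurance premium: $67.81 × 12 = $813.72 per year
City property tax: $3,262.68 per year
Combined annual = $4,620.72 + $2,066.88 + $813.72 + $3,262.68 = $10,764.00
Base monthly escrow = $10,764.00 / 12 = $897.00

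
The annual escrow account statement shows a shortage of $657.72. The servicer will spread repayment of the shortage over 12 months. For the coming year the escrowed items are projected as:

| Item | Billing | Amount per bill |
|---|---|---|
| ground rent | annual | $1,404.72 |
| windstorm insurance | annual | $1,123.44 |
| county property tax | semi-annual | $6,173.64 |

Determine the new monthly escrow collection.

Ground rent = $1,404.72 annually
Windstorm insurance = $1,123.44 annually
County property tax = $6,173.64 × 2 = $12,347.28 annually
Total annual escrow = $1,404.72 + $1,123.44 + $12,347.28 = $14,875.44
Base monthly escrow = $14,875.44 ÷ 12 = $1,239.62
Shortage per month = $657.72 ÷ 12 = $54.81
New monthly escrow = $1,239.62 + $54.81 = $1,294.43

$1,294.43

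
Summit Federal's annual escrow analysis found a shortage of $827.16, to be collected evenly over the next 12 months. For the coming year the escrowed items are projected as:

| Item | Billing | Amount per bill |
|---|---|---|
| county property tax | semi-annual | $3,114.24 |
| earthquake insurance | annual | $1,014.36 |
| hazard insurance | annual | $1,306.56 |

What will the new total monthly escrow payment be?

$781.38

County property tax — $3,114.24 × 2 = $6,228.48
Earthquake insurance — $1,014.36
Hazard insurance — $1,306.56
Yearly total = $8,549.40
Monthly escrow = $8,549.40 ÷ 12 = $712.45
Shortage spread = $827.16 ÷ 12 = $68.93/mo
New monthly escrow = $712.45 + $68.93 = $781.38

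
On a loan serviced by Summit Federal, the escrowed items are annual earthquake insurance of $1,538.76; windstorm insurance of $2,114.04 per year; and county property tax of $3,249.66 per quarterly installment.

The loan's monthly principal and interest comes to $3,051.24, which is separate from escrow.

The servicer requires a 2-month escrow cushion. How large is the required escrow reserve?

Earthquake insurance = $1,538.76 annually
Windstorm insurance = $2,114.04 annually
County property tax = $3,249.66 × 4 = $12,998.64 annually
Combined annual = $16,651.44
Monthly = $16,651.44 ÷ 12 = $1,387.62
Reserve = 2 × $1,387.62 = $2,775.24

$2,775.24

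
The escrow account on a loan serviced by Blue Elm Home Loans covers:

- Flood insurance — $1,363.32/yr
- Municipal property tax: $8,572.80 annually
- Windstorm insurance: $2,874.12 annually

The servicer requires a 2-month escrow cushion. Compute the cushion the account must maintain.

$2,135.04

Flood insurance = $1,363.32 annually
Municipal property tax = $8,572.80 annually
Windstorm insurance = $2,874.12 annually
Yearly total = $12,810.24
Monthly = $12,810.24 ÷ 12 = $1,067.52
Reserve = 2 × $1,067.52 = $2,135.04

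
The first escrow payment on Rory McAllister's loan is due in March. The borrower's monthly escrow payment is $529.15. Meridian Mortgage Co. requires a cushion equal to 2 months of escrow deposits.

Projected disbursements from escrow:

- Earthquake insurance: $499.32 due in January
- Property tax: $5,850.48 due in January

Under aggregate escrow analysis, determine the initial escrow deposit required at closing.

Cushion = 2 × $529.15 = $1,058.30
Trial balance (start $0, +$529.15 each month, − disbursements):
  Mar: +$529.15 → $529.15
  Apr: +$529.15 → $1,058.30
  May: +$529.15 → $1,587.45
  Jun: +$529.15 → $2,116.60
  Jul: +$529.15 → $2,645.75
  Aug: +$529.15 → $3,174.90
  Sep: +$529.15 → $3,704.05
  Oct: +$529.15 → $4,233.20
  Nov: +$529.15 → $4,762.35
  Dec: +$529.15 → $5,291.50
  Jan: +$529.15 − $6,349.80 → -$529.15
  Feb: +$529.15 → $0.00
Lowest trial balance = -$529.15 (Jan)
Initial deposit = cushion − low point = $1,058.30 − (-$529.15) = $1,587.45

$1,587.45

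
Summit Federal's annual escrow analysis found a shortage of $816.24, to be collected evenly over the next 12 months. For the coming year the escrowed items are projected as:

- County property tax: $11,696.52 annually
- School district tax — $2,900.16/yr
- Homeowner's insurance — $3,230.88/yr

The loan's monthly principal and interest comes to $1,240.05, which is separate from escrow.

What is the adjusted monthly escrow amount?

County property tax: $11,696.52/yr
School district tax: $2,900.16/yr
Homeowner's insurance: $3,230.88/yr
Total per year = $11,696.52 + $2,900.16 + $3,230.88 = $17,827.56
Base monthly escrow = $17,827.56 ÷ 12 = $1,485.63
Monthly shortage recovery: $816.24 ÷ 12 = $68.02
Adjusted monthly = $1,485.63 + $68.02 = $1,553.65

$1,553.65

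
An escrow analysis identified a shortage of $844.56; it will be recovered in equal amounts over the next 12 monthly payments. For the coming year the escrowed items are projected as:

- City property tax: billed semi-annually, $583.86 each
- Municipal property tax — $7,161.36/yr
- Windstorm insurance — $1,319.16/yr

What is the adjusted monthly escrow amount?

City property tax: $583.86 × 2 = $1,167.72 annually
Municipal property tax: $7,161.36 annually
Windstorm insurance: $1,319.16 annually
Yearly total = $1,167.72 + $7,161.36 + $1,319.16 = $9,648.24
Per month = $9,648.24 / 12 = $804.02
Shortage spread = $844.56 / 12 = $70.38/mo
New monthly escrow = $804.02 + $70.38 = $874.40

$874.40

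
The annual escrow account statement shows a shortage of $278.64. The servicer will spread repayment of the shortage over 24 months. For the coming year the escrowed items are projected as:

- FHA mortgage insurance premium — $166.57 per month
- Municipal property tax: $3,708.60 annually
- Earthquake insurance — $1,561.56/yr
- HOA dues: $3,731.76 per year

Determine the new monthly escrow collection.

$928.34

FHA mortgage insurance premium = $166.57 × 12 = $1,998.84/yr
Municipal property tax = $3,708.60/yr
Earthquake insurance = $1,561.56/yr
HOA dues = $3,731.76/yr
Combined annual = $1,998.84 + $3,708.60 + $1,561.56 + $3,731.76 = $11,000.76
Base monthly escrow = $11,000.76 ÷ 12 = $916.73
Shortage per month = $278.64 / 24 = $11.61
Adjusted monthly = $916.73 + $11.61 = $928.34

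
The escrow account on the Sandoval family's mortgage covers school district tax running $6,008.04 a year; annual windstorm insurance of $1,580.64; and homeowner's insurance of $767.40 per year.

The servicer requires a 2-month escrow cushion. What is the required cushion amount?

School district tax = $6,008.04/yr
Windstorm insurance = $1,580.64/yr
Homeowner's insurance = $767.40/yr
Total per year = $8,356.08
Per month = $8,356.08 / 12 = $696.34
Required cushion = 2 × $696.34 = $1,392.68

$1,392.68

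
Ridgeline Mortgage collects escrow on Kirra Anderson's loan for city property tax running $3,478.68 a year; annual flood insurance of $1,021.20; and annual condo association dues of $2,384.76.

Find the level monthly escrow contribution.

City property tax: $3,478.68 per year
Flood insurance: $1,021.20 per year
Condo association dues: $2,384.76 per year
Total per year = $3,478.68 + $1,021.20 + $2,384.76 = $6,884.64
Base monthly escrow = $6,884.64 ÷ 12 = $573.72

$573.72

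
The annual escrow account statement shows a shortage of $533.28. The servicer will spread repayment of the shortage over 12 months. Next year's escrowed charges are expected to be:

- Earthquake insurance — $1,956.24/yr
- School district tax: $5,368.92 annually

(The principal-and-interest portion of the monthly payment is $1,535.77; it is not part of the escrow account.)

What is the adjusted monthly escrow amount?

Earthquake insurance = $1,956.24 annually
School district tax = $5,368.92 annually
Annual escrow total = $1,956.24 + $5,368.92 = $7,325.16
Monthly = $7,325.16 ÷ 12 = $610.43
Shortage per month = $533.28 / 12 = $44.44
New monthly escrow = $610.43 + $44.44 = $654.87

$654.87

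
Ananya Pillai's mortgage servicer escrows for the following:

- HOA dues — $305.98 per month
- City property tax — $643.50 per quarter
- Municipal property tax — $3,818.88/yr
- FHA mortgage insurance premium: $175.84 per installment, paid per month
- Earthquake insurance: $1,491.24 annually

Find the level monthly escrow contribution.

HOA dues — $305.98 × 12 = $3,671.76
City property tax — $643.50 × 4 = $2,574.00
Municipal property tax — $3,818.88
FHA mortgage insurance premium — $175.84 × 12 = $2,110.08
Earthquake insurance — $1,491.24
Total annual escrow = $3,671.76 + $2,574.00 + $3,818.88 + $2,110.08 + $1,491.24 = $13,665.96
Monthly = $13,665.96 / 12 = $1,138.83

$1,138.83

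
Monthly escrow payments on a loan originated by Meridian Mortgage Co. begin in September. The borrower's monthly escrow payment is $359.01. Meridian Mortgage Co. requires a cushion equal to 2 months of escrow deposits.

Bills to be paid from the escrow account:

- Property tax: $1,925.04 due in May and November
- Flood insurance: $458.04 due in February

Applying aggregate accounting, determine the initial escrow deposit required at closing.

$1,795.05

Cushion = 2 × $359.01 = $718.02
Trial balance (start $0, +$359.01 each month, − disbursements):
  Sep: +$359.01 → $359.01
  Oct: +$359.01 → $718.02
  Nov: +$359.01 − $1,925.04 → -$848.01
  Dec: +$359.01 → -$489.00
  Jan: +$359.01 → -$129.99
  Feb: +$359.01 − $458.04 → -$229.02
  Mar: +$359.01 → $129.99
  Apr: +$359.01 → $489.00
  May: +$359.01 − $1,925.04 → -$1,077.03
  Jun: +$359.01 → -$718.02
  Jul: +$359.01 → -$359.01
  Aug: +$359.01 → $0.00
Lowest trial balance = -$1,077.03 (May)
Initial deposit = cushion − low point = $718.02 − (-$1,077.03) = $1,795.05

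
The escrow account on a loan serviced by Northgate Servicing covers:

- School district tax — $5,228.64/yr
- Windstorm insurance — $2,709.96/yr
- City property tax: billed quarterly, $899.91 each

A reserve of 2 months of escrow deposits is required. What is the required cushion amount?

School district tax = $5,228.64/yr
Windstorm insurance = $2,709.96/yr
City property tax = $899.91 × 4 = $3,599.64/yr
Total per year = $11,538.24
Monthly escrow = $11,538.24 ÷ 12 = $961.52
Reserve = 2 × $961.52 = $1,923.04

$1,923.04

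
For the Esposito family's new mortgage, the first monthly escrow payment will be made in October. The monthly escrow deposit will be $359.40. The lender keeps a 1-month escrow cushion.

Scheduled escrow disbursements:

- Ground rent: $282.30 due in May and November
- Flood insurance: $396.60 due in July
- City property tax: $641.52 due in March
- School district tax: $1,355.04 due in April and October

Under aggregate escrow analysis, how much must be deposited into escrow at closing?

$1,477.50

Cushion = 1 × $359.40 = $359.40
Trial balance (start $0, +$359.40 each month, − disbursements):
  Oct: +$359.40 − $1,355.04 → -$995.64
  Nov: +$359.40 − $282.30 → -$918.54
  Dec: +$359.40 → -$559.14
  Jan: +$359.40 → -$199.74
  Feb: +$359.40 → $159.66
  Mar: +$359.40 − $641.52 → -$122.46
  Apr: +$359.40 − $1,355.04 → -$1,118.10
  May: +$359.40 − $282.30 → -$1,041.00
  Jun: +$359.40 → -$681.60
  Jul: +$359.40 − $396.60 → -$718.80
  Aug: +$359.40 → -$359.40
  Sep: +$359.40 → $0.00
Lowest trial balance = -$1,118.10 (Apr)
Initial deposit = cushion − low point = $359.40 − (-$1,118.10) = $1,477.50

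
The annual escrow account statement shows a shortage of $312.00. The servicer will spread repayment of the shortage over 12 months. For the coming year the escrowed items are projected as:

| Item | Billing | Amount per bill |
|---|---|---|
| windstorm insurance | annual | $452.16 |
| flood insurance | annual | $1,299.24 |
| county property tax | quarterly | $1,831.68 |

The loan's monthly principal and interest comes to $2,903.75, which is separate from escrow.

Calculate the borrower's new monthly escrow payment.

$782.51

Windstorm insurance — $452.16 per year
Flood insurance — $1,299.24 per year
County property tax — $1,831.68 × 4 = $7,326.72 per year
Total annual escrow = $452.16 + $1,299.24 + $7,326.72 = $9,078.12
Per month = $9,078.12 ÷ 12 = $756.51
Monthly shortage recovery: $312.00 / 12 = $26.00
New monthly escrow = $756.51 + $26.00 = $782.51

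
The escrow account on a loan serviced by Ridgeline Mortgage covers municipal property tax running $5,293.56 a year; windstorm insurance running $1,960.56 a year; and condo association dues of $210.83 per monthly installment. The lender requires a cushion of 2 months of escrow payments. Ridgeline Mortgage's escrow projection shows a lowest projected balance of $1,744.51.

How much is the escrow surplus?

Municipal property tax: $5,293.56/yr
Windstorm insurance: $1,960.56/yr
Condo association dues: $210.83 × 12 = $2,529.96/yr
Total per year = $5,293.56 + $1,960.56 + $2,529.96 = $9,784.08
Per month = $9,784.08 ÷ 12 = $815.34
Required cushion = 2 × $815.34 = $1,630.68
Excess over cushion: $1,744.51 − $1,630.68 = $113.83

$113.83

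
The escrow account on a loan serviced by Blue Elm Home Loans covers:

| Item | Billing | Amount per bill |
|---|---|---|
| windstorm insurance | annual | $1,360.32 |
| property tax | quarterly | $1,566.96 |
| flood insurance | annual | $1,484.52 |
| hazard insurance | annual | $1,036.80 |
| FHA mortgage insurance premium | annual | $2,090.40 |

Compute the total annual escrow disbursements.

Windstorm insurance: $1,360.32 per year
Property tax: $1,566.96 × 4 = $6,267.84 per year
Flood insurance: $1,484.52 per year
Hazard insurance: $1,036.80 per year
FHA mortgage insurance premium: $2,090.40 per year
Total annual escrow = $1,360.32 + $6,267.84 + $1,484.52 + $1,036.80 + $2,090.40 = $12,239.88

$12,239.88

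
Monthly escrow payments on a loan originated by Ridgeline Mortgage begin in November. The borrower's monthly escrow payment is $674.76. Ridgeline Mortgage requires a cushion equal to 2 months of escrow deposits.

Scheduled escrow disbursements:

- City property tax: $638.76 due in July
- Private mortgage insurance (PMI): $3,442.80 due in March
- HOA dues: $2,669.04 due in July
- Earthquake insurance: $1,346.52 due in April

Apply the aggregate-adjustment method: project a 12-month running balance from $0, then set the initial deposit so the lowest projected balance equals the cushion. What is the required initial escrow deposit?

Cushion = 2 × $674.76 = $1,349.52
Trial balance (start $0, +$674.76 each month, − disbursements):
  Nov: +$674.76 → $674.76
  Dec: +$674.76 → $1,349.52
  Jan: +$674.76 → $2,024.28
  Feb: +$674.76 → $2,699.04
  Mar: +$674.76 − $3,442.80 → -$69.00
  Apr: +$674.76 − $1,346.52 → -$740.76
  May: +$674.76 → -$66.00
  Jun: +$674.76 → $608.76
  Jul: +$674.76 − $3,307.80 → -$2,024.28
  Aug: +$674.76 → -$1,349.52
  Sep: +$674.76 → -$674.76
  Oct: +$674.76 → $0.00
Lowest trial balance = -$2,024.28 (Jul)
Initial deposit = cushion − low point = $1,349.52 − (-$2,024.28) = $3,373.80

$3,373.80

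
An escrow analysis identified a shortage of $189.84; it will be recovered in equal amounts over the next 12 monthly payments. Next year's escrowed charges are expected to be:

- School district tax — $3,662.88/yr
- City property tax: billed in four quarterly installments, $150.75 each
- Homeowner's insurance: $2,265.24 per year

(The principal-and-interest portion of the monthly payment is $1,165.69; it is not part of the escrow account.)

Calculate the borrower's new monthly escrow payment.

$560.08

School district tax: $3,662.88 per year
City property tax: $150.75 × 4 = $603.00 per year
Homeowner's insurance: $2,265.24 per year
Total per year = $3,662.88 + $603.00 + $2,265.24 = $6,531.12
Monthly escrow = $6,531.12 / 12 = $544.26
Shortage per month = $189.84 / 12 = $15.82
New monthly escrow = $544.26 + $15.82 = $560.08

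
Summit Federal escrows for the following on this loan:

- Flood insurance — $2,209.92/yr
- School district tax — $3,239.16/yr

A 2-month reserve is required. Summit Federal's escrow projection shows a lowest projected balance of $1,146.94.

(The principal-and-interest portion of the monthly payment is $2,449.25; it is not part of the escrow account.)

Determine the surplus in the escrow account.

$238.76

Flood insurance: $2,209.92 annually
School district tax: $3,239.16 annually
Annual escrow total = $2,209.92 + $3,239.16 = $5,449.08
Base monthly escrow = $5,449.08 / 12 = $454.09
Required cushion = 2 × $454.09 = $908.18
Excess over cushion: $1,146.94 − $908.18 = $238.76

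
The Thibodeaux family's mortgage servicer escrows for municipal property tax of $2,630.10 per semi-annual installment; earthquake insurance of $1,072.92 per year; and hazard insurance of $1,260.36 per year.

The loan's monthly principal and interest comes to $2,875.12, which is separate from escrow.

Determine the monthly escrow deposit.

$632.79

Municipal property tax: $2,630.10 × 2 = $5,260.20/yr
Earthquake insurance: $1,072.92/yr
Hazard insurance: $1,260.36/yr
Total annual escrow = $7,593.48
Monthly = $7,593.48 / 12 = $632.79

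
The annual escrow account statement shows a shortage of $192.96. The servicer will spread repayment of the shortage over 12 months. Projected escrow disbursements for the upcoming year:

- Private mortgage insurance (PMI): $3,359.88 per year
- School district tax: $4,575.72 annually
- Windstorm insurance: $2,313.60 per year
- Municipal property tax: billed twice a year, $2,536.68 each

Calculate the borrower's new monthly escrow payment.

$1,292.96

Private mortgage insurance (PMI) = $3,359.88 annually
School district tax = $4,575.72 annually
Windstorm insurance = $2,313.60 annually
Municipal property tax = $2,536.68 × 2 = $5,073.36 annually
Annual escrow total = $3,359.88 + $4,575.72 + $2,313.60 + $5,073.36 = $15,322.56
Per month = $15,322.56 / 12 = $1,276.88
Shortage per month = $192.96 ÷ 12 = $16.08
Adjusted monthly = $1,276.88 + $16.08 = $1,292.96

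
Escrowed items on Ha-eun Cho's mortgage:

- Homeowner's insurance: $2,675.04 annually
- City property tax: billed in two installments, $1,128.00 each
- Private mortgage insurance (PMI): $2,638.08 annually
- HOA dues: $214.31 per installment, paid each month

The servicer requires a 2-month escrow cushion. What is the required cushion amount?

$1,690.14

Homeowner's insurance — $2,675.04/yr
City property tax — $1,128.00 × 2 = $2,256.00/yr
Private mortgage insurance (PMI) — $2,638.08/yr
HOA dues — $214.31 × 12 = $2,571.72/yr
Total per year = $10,140.84
Per month = $10,140.84 / 12 = $845.07
Cushion = 2 × $845.07 = $1,690.14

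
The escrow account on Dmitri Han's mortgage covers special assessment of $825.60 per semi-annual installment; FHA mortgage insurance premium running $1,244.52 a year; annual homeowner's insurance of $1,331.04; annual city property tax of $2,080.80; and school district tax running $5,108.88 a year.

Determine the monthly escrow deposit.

Special assessment — $825.60 × 2 = $1,651.20 annually
FHA mortgage insurance premium — $1,244.52 annually
Homeowner's insurance — $1,331.04 annually
City property tax — $2,080.80 annually
School district tax — $5,108.88 annually
Total per year = $1,651.20 + $1,244.52 + $1,331.04 + $2,080.80 + $5,108.88 = $11,416.44
Monthly = $11,416.44 ÷ 12 = $951.37

$951.37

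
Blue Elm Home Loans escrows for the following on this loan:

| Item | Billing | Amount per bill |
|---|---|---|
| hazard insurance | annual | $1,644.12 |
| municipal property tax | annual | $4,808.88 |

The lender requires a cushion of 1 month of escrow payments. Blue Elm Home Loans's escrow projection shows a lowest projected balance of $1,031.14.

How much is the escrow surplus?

Hazard insurance: $1,644.12 per year
Municipal property tax: $4,808.88 per year
Total annual escrow = $6,453.00
Base monthly escrow = $6,453.00 / 12 = $537.75
Required cushion = 1 × $537.75 = $537.75
Surplus = $1,031.14 − $537.75 = $493.39

$493.39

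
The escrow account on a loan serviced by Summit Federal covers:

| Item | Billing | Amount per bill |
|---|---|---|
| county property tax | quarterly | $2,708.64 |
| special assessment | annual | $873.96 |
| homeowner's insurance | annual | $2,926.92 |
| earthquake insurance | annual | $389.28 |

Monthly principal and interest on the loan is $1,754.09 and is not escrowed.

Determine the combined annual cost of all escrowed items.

$15,024.72

County property tax: $2,708.64 × 4 = $10,834.56 per year
Special assessment: $873.96 per year
Homeowner's insurance: $2,926.92 per year
Earthquake insurance: $389.28 per year
Total annual escrow = $15,024.72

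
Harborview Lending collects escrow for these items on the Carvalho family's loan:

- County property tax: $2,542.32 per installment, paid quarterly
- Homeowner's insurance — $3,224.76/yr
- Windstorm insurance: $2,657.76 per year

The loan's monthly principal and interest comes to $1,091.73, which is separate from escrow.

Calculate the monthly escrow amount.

$1,337.65

County property tax = $2,542.32 × 4 = $10,169.28 per year
Homeowner's insurance = $3,224.76 per year
Windstorm insurance = $2,657.76 per year
Annual escrow total = $10,169.28 + $3,224.76 + $2,657.76 = $16,051.80
Per month = $16,051.80 / 12 = $1,337.65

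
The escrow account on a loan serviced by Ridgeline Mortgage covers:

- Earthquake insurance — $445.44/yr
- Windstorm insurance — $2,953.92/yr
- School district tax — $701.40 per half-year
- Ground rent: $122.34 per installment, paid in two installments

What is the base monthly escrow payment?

$420.57

Earthquake insurance = $445.44 annually
Windstorm insurance = $2,953.92 annually
School district tax = $701.40 × 2 = $1,402.80 annually
Ground rent = $122.34 × 2 = $244.68 annually
Total per year = $5,046.84
Monthly = $5,046.84 / 12 = $420.57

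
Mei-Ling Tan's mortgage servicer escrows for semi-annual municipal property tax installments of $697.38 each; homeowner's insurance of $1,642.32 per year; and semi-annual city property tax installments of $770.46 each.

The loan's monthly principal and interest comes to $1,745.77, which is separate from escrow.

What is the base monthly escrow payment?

$381.50

Municipal property tax — $697.38 × 2 = $1,394.76 annually
Homeowner's insurance — $1,642.32 annually
City property tax — $770.46 × 2 = $1,540.92 annually
Yearly total = $1,394.76 + $1,642.32 + $1,540.92 = $4,578.00
Monthly escrow = $4,578.00 / 12 = $381.50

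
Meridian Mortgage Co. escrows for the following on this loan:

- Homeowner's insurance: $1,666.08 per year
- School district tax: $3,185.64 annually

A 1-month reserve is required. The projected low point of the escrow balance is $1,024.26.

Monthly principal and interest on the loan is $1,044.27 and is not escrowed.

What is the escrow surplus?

Homeowner's insurance = $1,666.08 annually
School district tax = $3,185.64 annually
Combined annual = $1,666.08 + $3,185.64 = $4,851.72
Monthly escrow = $4,851.72 ÷ 12 = $404.31
Cushion = 1 × $404.31 = $404.31
Surplus = $1,024.26 − $404.31 = $619.95

$619.95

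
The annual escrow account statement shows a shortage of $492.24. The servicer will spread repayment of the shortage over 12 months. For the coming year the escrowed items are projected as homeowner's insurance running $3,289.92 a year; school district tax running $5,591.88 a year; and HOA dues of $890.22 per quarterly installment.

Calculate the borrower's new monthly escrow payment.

$1,077.91

Homeowner's insurance = $3,289.92 per year
School district tax = $5,591.88 per year
HOA dues = $890.22 × 4 = $3,560.88 per year
Annual escrow total = $3,289.92 + $5,591.88 + $3,560.88 = $12,442.68
Monthly = $12,442.68 ÷ 12 = $1,036.89
Monthly shortage recovery: $492.24 / 12 = $41.02
New monthly escrow = $1,036.89 + $41.02 = $1,077.91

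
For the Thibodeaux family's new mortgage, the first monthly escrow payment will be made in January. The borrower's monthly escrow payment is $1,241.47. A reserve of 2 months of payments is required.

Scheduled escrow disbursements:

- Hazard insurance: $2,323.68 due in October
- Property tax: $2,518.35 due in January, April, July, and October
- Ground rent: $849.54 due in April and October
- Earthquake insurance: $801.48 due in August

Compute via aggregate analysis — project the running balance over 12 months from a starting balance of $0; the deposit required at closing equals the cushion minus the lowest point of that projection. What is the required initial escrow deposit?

$4,965.88

Cushion = 2 × $1,241.47 = $2,482.94
Trial balance (start $0, +$1,241.47 each month, − disbursements):
  Jan: +$1,241.47 − $2,518.35 → -$1,276.88
  Feb: +$1,241.47 → -$35.41
  Mar: +$1,241.47 → $1,206.06
  Apr: +$1,241.47 − $3,367.89 → -$920.36
  May: +$1,241.47 → $321.11
  Jun: +$1,241.47 → $1,562.58
  Jul: +$1,241.47 − $2,518.35 → $285.70
  Aug: +$1,241.47 − $801.48 → $725.69
  Sep: +$1,241.47 → $1,967.16
  Oct: +$1,241.47 − $5,691.57 → -$2,482.94
  Nov: +$1,241.47 → -$1,241.47
  Dec: +$1,241.47 → $0.00
Lowest trial balance = -$2,482.94 (Oct)
Initial deposit = cushion − low point = $2,482.94 − (-$2,482.94) = $4,965.88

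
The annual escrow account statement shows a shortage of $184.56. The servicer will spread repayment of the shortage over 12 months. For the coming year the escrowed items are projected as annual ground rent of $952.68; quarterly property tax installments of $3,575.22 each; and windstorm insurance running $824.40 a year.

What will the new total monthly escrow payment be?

$1,355.21

Ground rent: $952.68
Property tax: $3,575.22 × 4 = $14,300.88
Windstorm insurance: $824.40
Total annual escrow = $952.68 + $14,300.88 + $824.40 = $16,077.96
Per month = $16,077.96 / 12 = $1,339.83
Shortage per month = $184.56 / 12 = $15.38
Adjusted monthly = $1,339.83 + $15.38 = $1,355.21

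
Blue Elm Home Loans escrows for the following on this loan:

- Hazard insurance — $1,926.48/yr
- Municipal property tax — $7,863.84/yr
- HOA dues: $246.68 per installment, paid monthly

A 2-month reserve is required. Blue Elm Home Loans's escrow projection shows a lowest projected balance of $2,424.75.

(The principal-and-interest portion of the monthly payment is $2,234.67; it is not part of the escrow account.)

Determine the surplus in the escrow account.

Hazard insurance = $1,926.48 annually
Municipal property tax = $7,863.84 annually
HOA dues = $246.68 × 12 = $2,960.16 annually
Total per year = $1,926.48 + $7,863.84 + $2,960.16 = $12,750.48
Monthly = $12,750.48 / 12 = $1,062.54
Required reserve = 2 × $1,062.54 = $2,125.08
Surplus = $2,424.75 − $2,125.08 = $299.67

$299.67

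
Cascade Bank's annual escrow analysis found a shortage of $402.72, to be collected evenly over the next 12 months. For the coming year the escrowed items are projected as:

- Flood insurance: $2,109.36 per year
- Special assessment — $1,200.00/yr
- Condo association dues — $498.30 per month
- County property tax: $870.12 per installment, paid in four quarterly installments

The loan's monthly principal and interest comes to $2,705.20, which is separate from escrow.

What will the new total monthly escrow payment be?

Flood insurance — $2,109.36
Special assessment — $1,200.00
Condo association dues — $498.30 × 12 = $5,979.60
County property tax — $870.12 × 4 = $3,480.48
Annual escrow total = $2,109.36 + $1,200.00 + $5,979.60 + $3,480.48 = $12,769.44
Monthly = $12,769.44 / 12 = $1,064.12
Shortage per month = $402.72 ÷ 12 = $33.56
Adjusted monthly = $1,064.12 + $33.56 = $1,097.68

$1,097.68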